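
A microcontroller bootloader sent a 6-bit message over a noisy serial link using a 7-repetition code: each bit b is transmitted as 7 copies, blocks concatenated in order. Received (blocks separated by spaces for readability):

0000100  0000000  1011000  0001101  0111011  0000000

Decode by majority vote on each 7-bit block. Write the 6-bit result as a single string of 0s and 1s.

000010

Block 1 (0000100): 1 one → 0
Block 2 (0000000): 0 ones → 0
Block 3 (1011000): 3 ones → 0
Block 4 (0001101): 3 ones → 0
Block 5 (0111011): 5 ones → 1
Block 6 (0000000): 0 ones → 0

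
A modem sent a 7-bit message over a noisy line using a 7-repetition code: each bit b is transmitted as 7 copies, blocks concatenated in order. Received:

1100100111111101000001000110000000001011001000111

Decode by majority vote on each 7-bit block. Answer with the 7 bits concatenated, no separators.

0100001

Block 1 (1100100): 3 ones → 0
Block 2 (1111111): 7 ones → 1
Block 3 (0100000): 1 one → 0
Block 4 (1000110): 3 ones → 0
Block 5 (0000000): 0 ones → 0
Block 6 (0101100): 3 ones → 0
Block 7 (1000111): 4 ones → 1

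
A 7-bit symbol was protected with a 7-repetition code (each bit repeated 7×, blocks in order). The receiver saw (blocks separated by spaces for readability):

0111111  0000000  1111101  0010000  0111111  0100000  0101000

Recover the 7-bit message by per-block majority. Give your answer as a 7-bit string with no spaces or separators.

Block 1 (0111111): 6 ones → 1
Block 2 (0000000): 0 ones → 0
Block 3 (1111101): 6 ones → 1
Block 4 (0010000): 1 one → 0
Block 5 (0111111): 6 ones → 1
Block 6 (0100000): 1 one → 0
Block 7 (0101000): 2 ones → 0

1010100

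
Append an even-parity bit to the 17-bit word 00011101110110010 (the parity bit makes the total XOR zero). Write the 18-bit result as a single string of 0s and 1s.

XOR of the 17 data bits: 0⊕0⊕0⊕1⊕1⊕1⊕0⊕1⊕1⊕1⊕0⊕1⊕1⊕0⊕0⊕1⊕0 = 1
Parity bit = 1 (so all 18 bits XOR to 0).

000111011101100101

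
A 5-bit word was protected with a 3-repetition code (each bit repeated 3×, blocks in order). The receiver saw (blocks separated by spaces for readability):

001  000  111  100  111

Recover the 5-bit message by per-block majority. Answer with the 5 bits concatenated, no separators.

Block 1 (001): 1 one → 0
Block 2 (000): 0 ones → 0
Block 3 (111): 3 ones → 1
Block 4 (100): 1 one → 0
Block 5 (111): 3 ones → 1

00101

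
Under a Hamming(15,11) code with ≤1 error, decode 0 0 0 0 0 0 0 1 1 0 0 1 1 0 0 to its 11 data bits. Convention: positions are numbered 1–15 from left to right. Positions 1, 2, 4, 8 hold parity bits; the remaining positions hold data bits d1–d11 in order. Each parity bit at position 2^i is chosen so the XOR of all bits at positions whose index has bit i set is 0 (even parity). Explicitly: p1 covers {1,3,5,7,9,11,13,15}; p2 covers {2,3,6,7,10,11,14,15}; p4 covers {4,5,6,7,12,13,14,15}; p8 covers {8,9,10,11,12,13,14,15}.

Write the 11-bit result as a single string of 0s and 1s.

00001001100

s1 (pos 1,3,5,7,9,11,13,15): 0⊕0⊕0⊕0⊕1⊕0⊕1⊕0 = 0
s2 (pos 2,3,6,7,10,11,14,15): 0⊕0⊕0⊕0⊕0⊕0⊕0⊕0 = 0
s4 (pos 4,5,6,7,12,13,14,15): 0⊕0⊕0⊕0⊕1⊕1⊕0⊕0 = 0
s8 (pos 8,9,10,11,12,13,14,15): 1⊕1⊕0⊕0⊕1⊕1⊕0⊕0 = 0
Syndrome s8…s1 = 0000 → no error.
Read data bits from positions 3,5,6,7,9,10,11,12,13,14,15: 00001001100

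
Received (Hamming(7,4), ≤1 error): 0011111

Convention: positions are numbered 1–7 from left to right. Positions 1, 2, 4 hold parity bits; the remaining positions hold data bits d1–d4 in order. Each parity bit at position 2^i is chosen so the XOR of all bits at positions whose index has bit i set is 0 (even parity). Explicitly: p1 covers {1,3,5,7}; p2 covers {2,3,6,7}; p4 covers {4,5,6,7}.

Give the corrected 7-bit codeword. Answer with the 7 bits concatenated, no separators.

s1 (pos 1,3,5,7): 0⊕1⊕1⊕1 = 1
s2 (pos 2,3,6,7): 0⊕1⊕1⊕1 = 1
s4 (pos 4,5,6,7): 1⊕1⊕1⊕1 = 0
Syndrome s4…s1 = 011 → error at position 3.
Flip position 3: 0011111 → 0001111

0001111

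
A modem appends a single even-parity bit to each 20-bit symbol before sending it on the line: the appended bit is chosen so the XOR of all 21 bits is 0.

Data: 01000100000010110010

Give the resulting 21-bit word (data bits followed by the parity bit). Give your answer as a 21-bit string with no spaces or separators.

010001000000101100100

XOR of the 20 data bits: 0⊕1⊕0⊕0⊕0⊕1⊕0⊕0⊕0⊕0⊕0⊕0⊕1⊕0⊕1⊕1⊕0⊕0⊕1⊕0 = 0
Parity bit = 0 (so all 21 bits XOR to 0).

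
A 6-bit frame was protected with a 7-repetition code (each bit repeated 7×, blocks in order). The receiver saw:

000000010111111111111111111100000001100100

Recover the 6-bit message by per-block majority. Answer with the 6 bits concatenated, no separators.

Block 1 (0000000): 0 ones → 0
Block 2 (1011111): 6 ones → 1
Block 3 (1111111): 7 ones → 1
Block 4 (1111111): 7 ones → 1
Block 5 (0000000): 0 ones → 0
Block 6 (1100100): 3 ones → 0

011100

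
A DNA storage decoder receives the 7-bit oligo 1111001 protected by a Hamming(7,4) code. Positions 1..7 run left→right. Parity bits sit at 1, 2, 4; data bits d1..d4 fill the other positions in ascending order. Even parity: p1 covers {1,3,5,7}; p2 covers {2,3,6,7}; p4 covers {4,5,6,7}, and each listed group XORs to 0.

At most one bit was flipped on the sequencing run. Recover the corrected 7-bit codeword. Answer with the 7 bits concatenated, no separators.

s1 (pos 1,3,5,7): 1⊕1⊕0⊕1 = 1
s2 (pos 2,3,6,7): 1⊕1⊕0⊕1 = 1
s4 (pos 4,5,6,7): 1⊕0⊕0⊕1 = 0
Syndrome s4…s1 = 011 → error at position 3.
Flip position 3: 1111001 → 1101001

1101001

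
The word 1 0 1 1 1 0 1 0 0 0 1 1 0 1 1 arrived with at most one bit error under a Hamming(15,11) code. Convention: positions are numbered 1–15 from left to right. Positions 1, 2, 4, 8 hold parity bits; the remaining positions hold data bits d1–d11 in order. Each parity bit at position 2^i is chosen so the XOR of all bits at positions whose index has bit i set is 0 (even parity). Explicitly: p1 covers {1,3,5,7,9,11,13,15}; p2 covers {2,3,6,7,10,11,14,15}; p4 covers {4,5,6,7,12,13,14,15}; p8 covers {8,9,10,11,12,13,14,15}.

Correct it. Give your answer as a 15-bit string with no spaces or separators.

111110100011011

s1 (pos 1,3,5,7,9,11,13,15): 1⊕1⊕1⊕1⊕0⊕1⊕0⊕1 = 0
s2 (pos 2,3,6,7,10,11,14,15): 0⊕1⊕0⊕1⊕0⊕1⊕1⊕1 = 1
s4 (pos 4,5,6,7,12,13,14,15): 1⊕1⊕0⊕1⊕1⊕0⊕1⊕1 = 0
s8 (pos 8,9,10,11,12,13,14,15): 0⊕0⊕0⊕1⊕1⊕0⊕1⊕1 = 0
Syndrome s8…s1 = 0010 → error at position 2.
Flip position 2: 101110100011011 → 111110100011011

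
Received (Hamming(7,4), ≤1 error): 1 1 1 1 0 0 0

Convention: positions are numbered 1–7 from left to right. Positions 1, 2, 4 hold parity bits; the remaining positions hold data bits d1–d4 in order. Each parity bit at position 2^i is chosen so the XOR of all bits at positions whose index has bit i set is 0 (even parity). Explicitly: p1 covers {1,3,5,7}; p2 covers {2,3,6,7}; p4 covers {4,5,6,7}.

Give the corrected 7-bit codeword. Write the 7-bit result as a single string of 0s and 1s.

1110000

s1 (pos 1,3,5,7): 1⊕1⊕0⊕0 = 0
s2 (pos 2,3,6,7): 1⊕1⊕0⊕0 = 0
s4 (pos 4,5,6,7): 1⊕0⊕0⊕0 = 1
Syndrome s4…s1 = 100 → error at position 4.
Flip position 4: 1111000 → 1110000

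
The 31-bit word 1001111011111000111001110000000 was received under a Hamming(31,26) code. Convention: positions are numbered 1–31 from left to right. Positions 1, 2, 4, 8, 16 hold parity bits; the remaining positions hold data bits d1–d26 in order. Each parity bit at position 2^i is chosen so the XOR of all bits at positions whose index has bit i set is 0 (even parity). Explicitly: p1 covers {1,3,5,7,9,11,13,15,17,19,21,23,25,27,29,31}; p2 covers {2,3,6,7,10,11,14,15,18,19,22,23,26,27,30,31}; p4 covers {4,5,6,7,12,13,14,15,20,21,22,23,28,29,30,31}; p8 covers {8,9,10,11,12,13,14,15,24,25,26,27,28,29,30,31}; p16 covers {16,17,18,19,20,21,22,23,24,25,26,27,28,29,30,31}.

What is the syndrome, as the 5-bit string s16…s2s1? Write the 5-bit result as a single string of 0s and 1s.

00001

s1 (pos 1,3,5,7,9,11,13,15,17,19,21,23,25,27,29,31): 1⊕0⊕1⊕1⊕1⊕1⊕1⊕0⊕1⊕1⊕0⊕1⊕0⊕0⊕0⊕0 = 1
s2 (pos 2,3,6,7,10,11,14,15,18,19,22,23,26,27,30,31): 0⊕0⊕1⊕1⊕1⊕1⊕0⊕0⊕1⊕1⊕1⊕1⊕0⊕0⊕0⊕0 = 0
s4 (pos 4,5,6,7,12,13,14,15,20,21,22,23,28,29,30,31): 1⊕1⊕1⊕1⊕1⊕1⊕0⊕0⊕0⊕0⊕1⊕1⊕0⊕0⊕0⊕0 = 0
s8 (pos 8,9,10,11,12,13,14,15,24,25,26,27,28,29,30,31): 0⊕1⊕1⊕1⊕1⊕1⊕0⊕0⊕1⊕0⊕0⊕0⊕0⊕0⊕0⊕0 = 0
s16 (pos 16,17,18,19,20,21,22,23,24,25,26,27,28,29,30,31): 0⊕1⊕1⊕1⊕0⊕0⊕1⊕1⊕1⊕0⊕0⊕0⊕0⊕0⊕0⊕0 = 0
Syndrome s16…s1 = 00001 → error at position 1.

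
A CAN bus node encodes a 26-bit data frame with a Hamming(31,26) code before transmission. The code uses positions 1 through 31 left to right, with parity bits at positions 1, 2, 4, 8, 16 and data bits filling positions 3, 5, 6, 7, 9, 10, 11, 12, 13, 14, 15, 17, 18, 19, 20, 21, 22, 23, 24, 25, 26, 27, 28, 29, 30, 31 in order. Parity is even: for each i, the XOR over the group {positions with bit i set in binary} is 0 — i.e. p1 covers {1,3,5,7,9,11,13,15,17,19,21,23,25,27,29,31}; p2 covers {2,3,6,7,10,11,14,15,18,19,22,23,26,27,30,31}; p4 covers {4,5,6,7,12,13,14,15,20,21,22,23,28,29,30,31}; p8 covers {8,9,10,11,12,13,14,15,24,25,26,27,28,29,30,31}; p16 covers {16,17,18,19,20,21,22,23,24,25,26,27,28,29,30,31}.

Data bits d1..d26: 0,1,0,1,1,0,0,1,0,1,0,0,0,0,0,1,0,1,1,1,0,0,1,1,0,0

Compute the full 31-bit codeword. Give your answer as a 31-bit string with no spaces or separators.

Place data at non-parity positions: p1 p2 0 p4 1 0 1 p8 1 0 0 1 0 1 0 p16 0 0 0 0 1 0 1 1 1 0 0 1 1 0 0
p1 (pos 1,3,5,7,9,11,13,15,17,19,21,23,25,27,29,31): XOR of data positions = 0⊕1⊕1⊕1⊕0⊕0⊕0⊕0⊕0⊕1⊕1⊕1⊕0⊕1⊕0 = 1
p2 (pos 2,3,6,7,10,11,14,15,18,19,22,23,26,27,30,31): XOR of data positions = 0⊕0⊕1⊕0⊕0⊕1⊕0⊕0⊕0⊕0⊕1⊕0⊕0⊕0⊕0 = 1
p4 (pos 4,5,6,7,12,13,14,15,20,21,22,23,28,29,30,31): XOR of data positions = 1⊕0⊕1⊕1⊕0⊕1⊕0⊕0⊕1⊕0⊕1⊕1⊕1⊕0⊕0 = 0
p8 (pos 8,9,10,11,12,13,14,15,24,25,26,27,28,29,30,31): XOR of data positions = 1⊕0⊕0⊕1⊕0⊕1⊕0⊕1⊕1⊕0⊕0⊕1⊕1⊕0⊕0 = 1
p16 (pos 16,17,18,19,20,21,22,23,24,25,26,27,28,29,30,31): XOR of data positions = 0⊕0⊕0⊕0⊕1⊕0⊕1⊕1⊕1⊕0⊕0⊕1⊕1⊕0⊕0 = 0
Codeword: 1100101110010100000010111001100

1100101110010100000010111001100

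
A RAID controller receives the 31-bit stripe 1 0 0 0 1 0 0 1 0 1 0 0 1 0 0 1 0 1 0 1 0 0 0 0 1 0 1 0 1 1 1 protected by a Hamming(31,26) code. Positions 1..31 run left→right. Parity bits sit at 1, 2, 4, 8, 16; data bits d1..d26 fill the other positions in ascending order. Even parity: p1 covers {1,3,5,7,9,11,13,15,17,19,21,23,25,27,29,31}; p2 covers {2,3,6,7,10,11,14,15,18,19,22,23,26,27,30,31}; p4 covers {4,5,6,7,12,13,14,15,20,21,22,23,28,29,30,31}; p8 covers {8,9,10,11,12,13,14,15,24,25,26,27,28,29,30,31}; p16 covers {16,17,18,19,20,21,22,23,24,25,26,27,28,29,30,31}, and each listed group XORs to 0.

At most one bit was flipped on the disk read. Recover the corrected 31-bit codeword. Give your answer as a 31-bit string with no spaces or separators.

s1 (pos 1,3,5,7,9,11,13,15,17,19,21,23,25,27,29,31): 1⊕0⊕1⊕0⊕0⊕0⊕1⊕0⊕0⊕0⊕0⊕0⊕1⊕1⊕1⊕1 = 1
s2 (pos 2,3,6,7,10,11,14,15,18,19,22,23,26,27,30,31): 0⊕0⊕0⊕0⊕1⊕0⊕0⊕0⊕1⊕0⊕0⊕0⊕0⊕1⊕1⊕1 = 1
s4 (pos 4,5,6,7,12,13,14,15,20,21,22,23,28,29,30,31): 0⊕1⊕0⊕0⊕0⊕1⊕0⊕0⊕1⊕0⊕0⊕0⊕0⊕1⊕1⊕1 = 0
s8 (pos 8,9,10,11,12,13,14,15,24,25,26,27,28,29,30,31): 1⊕0⊕1⊕0⊕0⊕1⊕0⊕0⊕0⊕1⊕0⊕1⊕0⊕1⊕1⊕1 = 0
s16 (pos 16,17,18,19,20,21,22,23,24,25,26,27,28,29,30,31): 1⊕0⊕1⊕0⊕1⊕0⊕0⊕0⊕0⊕1⊕0⊕1⊕0⊕1⊕1⊕1 = 0
Syndrome s16…s1 = 00011 → error at position 3.
Flip position 3: 1000100101001001010100001010111 → 1010100101001001010100001010111

1010100101001001010100001010111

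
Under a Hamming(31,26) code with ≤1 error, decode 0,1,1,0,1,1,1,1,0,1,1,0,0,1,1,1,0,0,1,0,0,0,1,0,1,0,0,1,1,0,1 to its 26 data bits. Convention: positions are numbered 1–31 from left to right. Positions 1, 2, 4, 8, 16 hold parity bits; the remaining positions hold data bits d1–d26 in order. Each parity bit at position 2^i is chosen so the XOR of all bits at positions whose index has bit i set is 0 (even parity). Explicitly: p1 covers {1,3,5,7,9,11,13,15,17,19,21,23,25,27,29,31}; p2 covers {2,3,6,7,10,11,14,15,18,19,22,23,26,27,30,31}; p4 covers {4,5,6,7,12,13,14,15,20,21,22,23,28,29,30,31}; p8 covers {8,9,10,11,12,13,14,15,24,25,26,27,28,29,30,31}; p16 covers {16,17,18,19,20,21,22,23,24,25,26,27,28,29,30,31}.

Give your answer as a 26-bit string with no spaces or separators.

s1 (pos 1,3,5,7,9,11,13,15,17,19,21,23,25,27,29,31): 0⊕1⊕1⊕1⊕0⊕1⊕0⊕1⊕0⊕1⊕0⊕1⊕1⊕0⊕1⊕1 = 0
s2 (pos 2,3,6,7,10,11,14,15,18,19,22,23,26,27,30,31): 1⊕1⊕1⊕1⊕1⊕1⊕1⊕1⊕0⊕1⊕0⊕1⊕0⊕0⊕0⊕1 = 1
s4 (pos 4,5,6,7,12,13,14,15,20,21,22,23,28,29,30,31): 0⊕1⊕1⊕1⊕0⊕0⊕1⊕1⊕0⊕0⊕0⊕1⊕1⊕1⊕0⊕1 = 1
s8 (pos 8,9,10,11,12,13,14,15,24,25,26,27,28,29,30,31): 1⊕0⊕1⊕1⊕0⊕0⊕1⊕1⊕0⊕1⊕0⊕0⊕1⊕1⊕0⊕1 = 1
s16 (pos 16,17,18,19,20,21,22,23,24,25,26,27,28,29,30,31): 1⊕0⊕0⊕1⊕0⊕0⊕0⊕1⊕0⊕1⊕0⊕0⊕1⊕1⊕0⊕1 = 1
Syndrome s16…s1 = 11110 → error at position 30.
Flip position 30: 0110111101100111001000101001101 → 0110111101100111001000101001111
Read data bits from positions 3,5,6,7,9,10,11,12,13,14,15,17,18,19,20,21,22,23,24,25,26,27,28,29,30,31: 11110110011001000101001111

11110110011001000101001111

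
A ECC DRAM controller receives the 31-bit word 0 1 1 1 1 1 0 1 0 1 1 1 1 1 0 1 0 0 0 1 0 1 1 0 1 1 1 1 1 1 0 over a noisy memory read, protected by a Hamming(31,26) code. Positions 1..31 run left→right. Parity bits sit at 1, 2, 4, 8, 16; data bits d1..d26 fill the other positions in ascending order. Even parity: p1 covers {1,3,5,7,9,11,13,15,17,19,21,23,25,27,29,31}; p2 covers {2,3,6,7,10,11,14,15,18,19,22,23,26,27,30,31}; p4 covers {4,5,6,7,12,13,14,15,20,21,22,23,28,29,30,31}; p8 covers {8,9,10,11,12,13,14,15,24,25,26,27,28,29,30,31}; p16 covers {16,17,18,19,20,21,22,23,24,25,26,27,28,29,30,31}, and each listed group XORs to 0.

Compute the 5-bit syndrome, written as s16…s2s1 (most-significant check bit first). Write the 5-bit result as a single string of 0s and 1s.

s1 (pos 1,3,5,7,9,11,13,15,17,19,21,23,25,27,29,31): 0⊕1⊕1⊕0⊕0⊕1⊕1⊕0⊕0⊕0⊕0⊕1⊕1⊕1⊕1⊕0 = 0
s2 (pos 2,3,6,7,10,11,14,15,18,19,22,23,26,27,30,31): 1⊕1⊕1⊕0⊕1⊕1⊕1⊕0⊕0⊕0⊕1⊕1⊕1⊕1⊕1⊕0 = 1
s4 (pos 4,5,6,7,12,13,14,15,20,21,22,23,28,29,30,31): 1⊕1⊕1⊕0⊕1⊕1⊕1⊕0⊕1⊕0⊕1⊕1⊕1⊕1⊕1⊕0 = 0
s8 (pos 8,9,10,11,12,13,14,15,24,25,26,27,28,29,30,31): 1⊕0⊕1⊕1⊕1⊕1⊕1⊕0⊕0⊕1⊕1⊕1⊕1⊕1⊕1⊕0 = 0
s16 (pos 16,17,18,19,20,21,22,23,24,25,26,27,28,29,30,31): 1⊕0⊕0⊕0⊕1⊕0⊕1⊕1⊕0⊕1⊕1⊕1⊕1⊕1⊕1⊕0 = 0
Syndrome s16…s1 = 00010 → error at position 2.

00010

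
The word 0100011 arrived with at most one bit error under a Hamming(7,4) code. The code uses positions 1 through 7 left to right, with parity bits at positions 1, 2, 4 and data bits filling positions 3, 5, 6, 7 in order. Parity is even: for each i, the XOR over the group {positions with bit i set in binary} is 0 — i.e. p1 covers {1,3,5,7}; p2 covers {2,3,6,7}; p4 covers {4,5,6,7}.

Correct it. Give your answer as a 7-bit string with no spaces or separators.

s1 (pos 1,3,5,7): 0⊕0⊕0⊕1 = 1
s2 (pos 2,3,6,7): 1⊕0⊕1⊕1 = 1
s4 (pos 4,5,6,7): 0⊕0⊕1⊕1 = 0
Syndrome s4…s1 = 011 → error at position 3.
Flip position 3: 0100011 → 0110011

0110011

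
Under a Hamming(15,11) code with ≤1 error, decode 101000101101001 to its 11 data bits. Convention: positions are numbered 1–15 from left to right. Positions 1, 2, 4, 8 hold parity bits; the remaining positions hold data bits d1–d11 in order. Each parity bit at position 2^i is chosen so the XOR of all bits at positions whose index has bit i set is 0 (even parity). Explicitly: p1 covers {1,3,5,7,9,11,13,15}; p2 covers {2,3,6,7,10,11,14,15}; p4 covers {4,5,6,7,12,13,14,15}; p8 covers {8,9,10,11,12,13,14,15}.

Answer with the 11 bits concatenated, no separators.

s1 (pos 1,3,5,7,9,11,13,15): 1⊕1⊕0⊕1⊕1⊕0⊕0⊕1 = 1
s2 (pos 2,3,6,7,10,11,14,15): 0⊕1⊕0⊕1⊕1⊕0⊕0⊕1 = 0
s4 (pos 4,5,6,7,12,13,14,15): 0⊕0⊕0⊕1⊕1⊕0⊕0⊕1 = 1
s8 (pos 8,9,10,11,12,13,14,15): 0⊕1⊕1⊕0⊕1⊕0⊕0⊕1 = 0
Syndrome s8…s1 = 0101 → error at position 5.
Flip position 5: 101000101101001 → 101010101101001
Read data bits from positions 3,5,6,7,9,10,11,12,13,14,15: 11011101001

11011101001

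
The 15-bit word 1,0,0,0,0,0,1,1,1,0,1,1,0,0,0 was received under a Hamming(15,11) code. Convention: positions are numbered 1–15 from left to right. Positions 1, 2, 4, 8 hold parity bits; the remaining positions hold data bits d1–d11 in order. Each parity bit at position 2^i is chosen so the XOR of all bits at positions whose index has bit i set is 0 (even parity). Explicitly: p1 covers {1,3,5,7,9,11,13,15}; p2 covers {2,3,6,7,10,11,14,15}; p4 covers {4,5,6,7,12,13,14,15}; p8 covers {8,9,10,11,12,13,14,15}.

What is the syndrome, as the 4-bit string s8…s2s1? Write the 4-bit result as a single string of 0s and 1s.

0000

s1 (pos 1,3,5,7,9,11,13,15): 1⊕0⊕0⊕1⊕1⊕1⊕0⊕0 = 0
s2 (pos 2,3,6,7,10,11,14,15): 0⊕0⊕0⊕1⊕0⊕1⊕0⊕0 = 0
s4 (pos 4,5,6,7,12,13,14,15): 0⊕0⊕0⊕1⊕1⊕0⊕0⊕0 = 0
s8 (pos 8,9,10,11,12,13,14,15): 1⊕1⊕0⊕1⊕1⊕0⊕0⊕0 = 0
Syndrome s8…s1 = 0000 → no error.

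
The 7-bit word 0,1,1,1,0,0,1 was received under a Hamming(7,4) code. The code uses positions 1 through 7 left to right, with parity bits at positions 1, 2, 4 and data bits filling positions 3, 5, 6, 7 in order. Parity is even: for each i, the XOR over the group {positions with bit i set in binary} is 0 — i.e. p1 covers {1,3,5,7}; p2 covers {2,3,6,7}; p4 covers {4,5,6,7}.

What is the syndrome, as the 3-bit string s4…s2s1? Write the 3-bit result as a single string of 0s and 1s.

010

s1 (pos 1,3,5,7): 0⊕1⊕0⊕1 = 0
s2 (pos 2,3,6,7): 1⊕1⊕0⊕1 = 1
s4 (pos 4,5,6,7): 1⊕0⊕0⊕1 = 0
Syndrome s4…s1 = 010 → error at position 2.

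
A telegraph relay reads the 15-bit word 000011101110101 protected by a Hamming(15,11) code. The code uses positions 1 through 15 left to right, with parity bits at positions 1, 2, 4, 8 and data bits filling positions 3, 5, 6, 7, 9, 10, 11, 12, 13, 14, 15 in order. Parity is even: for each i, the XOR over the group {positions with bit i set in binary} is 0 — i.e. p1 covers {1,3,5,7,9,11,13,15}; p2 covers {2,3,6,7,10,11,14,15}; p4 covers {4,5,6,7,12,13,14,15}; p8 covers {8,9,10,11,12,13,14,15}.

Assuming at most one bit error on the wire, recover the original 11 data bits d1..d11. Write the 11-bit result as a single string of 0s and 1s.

s1 (pos 1,3,5,7,9,11,13,15): 0⊕0⊕1⊕1⊕1⊕1⊕1⊕1 = 0
s2 (pos 2,3,6,7,10,11,14,15): 0⊕0⊕1⊕1⊕1⊕1⊕0⊕1 = 1
s4 (pos 4,5,6,7,12,13,14,15): 0⊕1⊕1⊕1⊕0⊕1⊕0⊕1 = 1
s8 (pos 8,9,10,11,12,13,14,15): 0⊕1⊕1⊕1⊕0⊕1⊕0⊕1 = 1
Syndrome s8…s1 = 1110 → error at position 14.
Flip position 14: 000011101110101 → 000011101110111
Read data bits from positions 3,5,6,7,9,10,11,12,13,14,15: 01111110111

01111110111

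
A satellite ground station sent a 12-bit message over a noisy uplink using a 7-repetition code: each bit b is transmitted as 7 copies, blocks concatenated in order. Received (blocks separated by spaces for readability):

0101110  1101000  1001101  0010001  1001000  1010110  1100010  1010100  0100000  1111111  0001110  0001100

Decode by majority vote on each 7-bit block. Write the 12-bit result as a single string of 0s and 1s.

Block 1 (0101110): 4 ones → 1
Block 2 (1101000): 3 ones → 0
Block 3 (1001101): 4 ones → 1
Block 4 (0010001): 2 ones → 0
Block 5 (1001000): 2 ones → 0
Block 6 (1010110): 4 ones → 1
Block 7 (1100010): 3 ones → 0
Block 8 (1010100): 3 ones → 0
Block 9 (0100000): 1 one → 0
Block 10 (1111111): 7 ones → 1
Block 11 (0001110): 3 ones → 0
Block 12 (0001100): 2 ones → 0

101001000100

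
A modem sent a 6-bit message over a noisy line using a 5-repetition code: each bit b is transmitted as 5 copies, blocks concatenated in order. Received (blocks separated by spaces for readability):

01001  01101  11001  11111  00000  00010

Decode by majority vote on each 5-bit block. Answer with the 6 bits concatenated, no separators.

Block 1 (01001): 2 ones → 0
Block 2 (01101): 3 ones → 1
Block 3 (11001): 3 ones → 1
Block 4 (11111): 5 ones → 1
Block 5 (00000): 0 ones → 0
Block 6 (00010): 1 one → 0

011100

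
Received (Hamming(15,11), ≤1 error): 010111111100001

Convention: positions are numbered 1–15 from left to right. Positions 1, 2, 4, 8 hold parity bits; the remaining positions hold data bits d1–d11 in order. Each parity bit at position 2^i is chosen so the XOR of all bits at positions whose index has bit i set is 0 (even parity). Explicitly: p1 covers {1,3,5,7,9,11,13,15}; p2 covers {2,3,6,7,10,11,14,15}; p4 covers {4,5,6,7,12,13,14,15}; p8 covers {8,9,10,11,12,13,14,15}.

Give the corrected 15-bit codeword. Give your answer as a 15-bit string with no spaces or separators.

010110111100001

s1 (pos 1,3,5,7,9,11,13,15): 0⊕0⊕1⊕1⊕1⊕0⊕0⊕1 = 0
s2 (pos 2,3,6,7,10,11,14,15): 1⊕0⊕1⊕1⊕1⊕0⊕0⊕1 = 1
s4 (pos 4,5,6,7,12,13,14,15): 1⊕1⊕1⊕1⊕0⊕0⊕0⊕1 = 1
s8 (pos 8,9,10,11,12,13,14,15): 1⊕1⊕1⊕0⊕0⊕0⊕0⊕1 = 0
Syndrome s8…s1 = 0110 → error at position 6.
Flip position 6: 010111111100001 → 010110111100001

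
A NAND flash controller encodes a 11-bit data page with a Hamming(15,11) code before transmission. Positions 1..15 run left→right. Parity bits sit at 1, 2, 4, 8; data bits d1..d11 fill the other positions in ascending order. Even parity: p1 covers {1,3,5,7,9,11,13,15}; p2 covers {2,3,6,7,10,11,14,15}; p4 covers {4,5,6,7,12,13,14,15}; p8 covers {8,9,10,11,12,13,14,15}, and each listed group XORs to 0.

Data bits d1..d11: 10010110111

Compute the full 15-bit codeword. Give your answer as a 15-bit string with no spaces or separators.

101000110110111

Place data at non-parity positions: p1 p2 1 p4 0 0 1 p8 0 1 1 0 1 1 1
p1 (pos 1,3,5,7,9,11,13,15): XOR of data positions = 1⊕0⊕1⊕0⊕1⊕1⊕1 = 1
p2 (pos 2,3,6,7,10,11,14,15): XOR of data positions = 1⊕0⊕1⊕1⊕1⊕1⊕1 = 0
p4 (pos 4,5,6,7,12,13,14,15): XOR of data positions = 0⊕0⊕1⊕0⊕1⊕1⊕1 = 0
p8 (pos 8,9,10,11,12,13,14,15): XOR of data positions = 0⊕1⊕1⊕0⊕1⊕1⊕1 = 1
Codeword: 101000110110111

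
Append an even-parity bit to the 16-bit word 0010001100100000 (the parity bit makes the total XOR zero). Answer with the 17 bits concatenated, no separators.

00100011001000000

XOR of the 16 data bits: 0⊕0⊕1⊕0⊕0⊕0⊕1⊕1⊕0⊕0⊕1⊕0⊕0⊕0⊕0⊕0 = 0
Parity bit = 0 (so all 17 bits XOR to 0).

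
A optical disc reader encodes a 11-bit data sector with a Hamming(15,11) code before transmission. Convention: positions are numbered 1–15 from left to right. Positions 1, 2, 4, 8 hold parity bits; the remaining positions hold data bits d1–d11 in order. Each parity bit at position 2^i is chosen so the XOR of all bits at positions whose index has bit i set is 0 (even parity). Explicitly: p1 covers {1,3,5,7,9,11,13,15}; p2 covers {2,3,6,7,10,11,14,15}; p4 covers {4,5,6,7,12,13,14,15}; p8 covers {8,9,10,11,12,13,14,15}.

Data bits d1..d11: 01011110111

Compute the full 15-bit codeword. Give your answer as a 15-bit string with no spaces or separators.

010110101110111

Place data at non-parity positions: p1 p2 0 p4 1 0 1 p8 1 1 1 0 1 1 1
p1 (pos 1,3,5,7,9,11,13,15): XOR of data positions = 0⊕1⊕1⊕1⊕1⊕1⊕1 = 0
p2 (pos 2,3,6,7,10,11,14,15): XOR of data positions = 0⊕0⊕1⊕1⊕1⊕1⊕1 = 1
p4 (pos 4,5,6,7,12,13,14,15): XOR of data positions = 1⊕0⊕1⊕0⊕1⊕1⊕1 = 1
p8 (pos 8,9,10,11,12,13,14,15): XOR of data positions = 1⊕1⊕1⊕0⊕1⊕1⊕1 = 0
Codeword: 010110101110111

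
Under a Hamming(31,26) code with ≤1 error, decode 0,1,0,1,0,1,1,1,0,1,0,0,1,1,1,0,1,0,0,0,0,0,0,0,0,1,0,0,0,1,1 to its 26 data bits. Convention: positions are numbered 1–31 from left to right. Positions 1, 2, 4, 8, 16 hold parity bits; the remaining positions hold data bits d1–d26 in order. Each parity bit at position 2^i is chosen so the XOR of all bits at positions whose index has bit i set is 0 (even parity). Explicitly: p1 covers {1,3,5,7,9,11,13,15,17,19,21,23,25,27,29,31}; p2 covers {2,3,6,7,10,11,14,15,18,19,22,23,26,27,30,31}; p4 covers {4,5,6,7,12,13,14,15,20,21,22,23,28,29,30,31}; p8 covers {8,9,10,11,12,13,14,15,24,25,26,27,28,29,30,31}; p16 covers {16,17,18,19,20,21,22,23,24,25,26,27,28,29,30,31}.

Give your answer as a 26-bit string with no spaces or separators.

s1 (pos 1,3,5,7,9,11,13,15,17,19,21,23,25,27,29,31): 0⊕0⊕0⊕1⊕0⊕0⊕1⊕1⊕1⊕0⊕0⊕0⊕0⊕0⊕0⊕1 = 1
s2 (pos 2,3,6,7,10,11,14,15,18,19,22,23,26,27,30,31): 1⊕0⊕1⊕1⊕1⊕0⊕1⊕1⊕0⊕0⊕0⊕0⊕1⊕0⊕1⊕1 = 1
s4 (pos 4,5,6,7,12,13,14,15,20,21,22,23,28,29,30,31): 1⊕0⊕1⊕1⊕0⊕1⊕1⊕1⊕0⊕0⊕0⊕0⊕0⊕0⊕1⊕1 = 0
s8 (pos 8,9,10,11,12,13,14,15,24,25,26,27,28,29,30,31): 1⊕0⊕1⊕0⊕0⊕1⊕1⊕1⊕0⊕0⊕1⊕0⊕0⊕0⊕1⊕1 = 0
s16 (pos 16,17,18,19,20,21,22,23,24,25,26,27,28,29,30,31): 0⊕1⊕0⊕0⊕0⊕0⊕0⊕0⊕0⊕0⊕1⊕0⊕0⊕0⊕1⊕1 = 0
Syndrome s16…s1 = 00011 → error at position 3.
Flip position 3: 0101011101001110100000000100011 → 0111011101001110100000000100011
Read data bits from positions 3,5,6,7,9,10,11,12,13,14,15,17,18,19,20,21,22,23,24,25,26,27,28,29,30,31: 10110100111100000000100011

10110100111100000000100011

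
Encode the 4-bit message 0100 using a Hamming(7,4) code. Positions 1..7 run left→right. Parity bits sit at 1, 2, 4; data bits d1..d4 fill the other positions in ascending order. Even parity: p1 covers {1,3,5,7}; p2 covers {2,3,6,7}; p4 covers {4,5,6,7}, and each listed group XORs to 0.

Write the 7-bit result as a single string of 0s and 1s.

1001100

Place data at non-parity positions: p1 p2 0 p4 1 0 0
p1 (pos 1,3,5,7): XOR of data positions = 0⊕1⊕0 = 1
p2 (pos 2,3,6,7): XOR of data positions = 0⊕0⊕0 = 0
p4 (pos 4,5,6,7): XOR of data positions = 1⊕0⊕0 = 1
Codeword: 1001100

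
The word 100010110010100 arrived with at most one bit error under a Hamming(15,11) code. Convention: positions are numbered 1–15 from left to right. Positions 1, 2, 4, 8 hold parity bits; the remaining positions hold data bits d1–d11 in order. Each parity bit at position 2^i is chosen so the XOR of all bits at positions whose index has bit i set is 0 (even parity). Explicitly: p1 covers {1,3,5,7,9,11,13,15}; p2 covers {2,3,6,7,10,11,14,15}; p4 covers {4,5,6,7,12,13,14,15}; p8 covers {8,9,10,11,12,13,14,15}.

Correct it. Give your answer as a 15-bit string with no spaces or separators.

100010110010000

s1 (pos 1,3,5,7,9,11,13,15): 1⊕0⊕1⊕1⊕0⊕1⊕1⊕0 = 1
s2 (pos 2,3,6,7,10,11,14,15): 0⊕0⊕0⊕1⊕0⊕1⊕0⊕0 = 0
s4 (pos 4,5,6,7,12,13,14,15): 0⊕1⊕0⊕1⊕0⊕1⊕0⊕0 = 1
s8 (pos 8,9,10,11,12,13,14,15): 1⊕0⊕0⊕1⊕0⊕1⊕0⊕0 = 1
Syndrome s8…s1 = 1101 → error at position 13.
Flip position 13: 100010110010100 → 100010110010000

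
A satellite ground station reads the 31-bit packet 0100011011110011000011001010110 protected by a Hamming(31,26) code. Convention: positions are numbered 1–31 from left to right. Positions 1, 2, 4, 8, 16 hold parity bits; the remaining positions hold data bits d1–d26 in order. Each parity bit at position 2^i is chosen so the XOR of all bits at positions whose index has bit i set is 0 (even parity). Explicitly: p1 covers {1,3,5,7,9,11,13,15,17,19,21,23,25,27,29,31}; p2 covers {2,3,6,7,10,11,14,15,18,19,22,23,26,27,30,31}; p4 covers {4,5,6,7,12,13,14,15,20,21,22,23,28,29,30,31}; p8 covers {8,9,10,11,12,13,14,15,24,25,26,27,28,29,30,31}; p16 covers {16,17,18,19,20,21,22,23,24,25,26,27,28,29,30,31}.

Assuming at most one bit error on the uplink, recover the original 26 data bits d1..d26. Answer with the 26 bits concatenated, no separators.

00111111001000011001110110

s1 (pos 1,3,5,7,9,11,13,15,17,19,21,23,25,27,29,31): 0⊕0⊕0⊕1⊕1⊕1⊕0⊕1⊕0⊕0⊕1⊕0⊕1⊕1⊕1⊕0 = 0
s2 (pos 2,3,6,7,10,11,14,15,18,19,22,23,26,27,30,31): 1⊕0⊕1⊕1⊕1⊕1⊕0⊕1⊕0⊕0⊕1⊕0⊕0⊕1⊕1⊕0 = 1
s4 (pos 4,5,6,7,12,13,14,15,20,21,22,23,28,29,30,31): 0⊕0⊕1⊕1⊕1⊕0⊕0⊕1⊕0⊕1⊕1⊕0⊕0⊕1⊕1⊕0 = 0
s8 (pos 8,9,10,11,12,13,14,15,24,25,26,27,28,29,30,31): 0⊕1⊕1⊕1⊕1⊕0⊕0⊕1⊕0⊕1⊕0⊕1⊕0⊕1⊕1⊕0 = 1
s16 (pos 16,17,18,19,20,21,22,23,24,25,26,27,28,29,30,31): 1⊕0⊕0⊕0⊕0⊕1⊕1⊕0⊕0⊕1⊕0⊕1⊕0⊕1⊕1⊕0 = 1
Syndrome s16…s1 = 11010 → error at position 26.
Flip position 26: 0100011011110011000011001010110 → 0100011011110011000011001110110
Read data bits from positions 3,5,6,7,9,10,11,12,13,14,15,17,18,19,20,21,22,23,24,25,26,27,28,29,30,31: 00111111001000011001110110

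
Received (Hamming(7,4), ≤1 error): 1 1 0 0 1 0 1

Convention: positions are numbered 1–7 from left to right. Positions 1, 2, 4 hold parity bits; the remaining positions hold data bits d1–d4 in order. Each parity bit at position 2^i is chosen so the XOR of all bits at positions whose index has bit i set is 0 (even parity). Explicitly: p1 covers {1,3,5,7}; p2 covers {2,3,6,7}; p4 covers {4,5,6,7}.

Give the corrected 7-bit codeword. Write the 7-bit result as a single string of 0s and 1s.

0100101

s1 (pos 1,3,5,7): 1⊕0⊕1⊕1 = 1
s2 (pos 2,3,6,7): 1⊕0⊕0⊕1 = 0
s4 (pos 4,5,6,7): 0⊕1⊕0⊕1 = 0
Syndrome s4…s1 = 001 → error at position 1.
Flip position 1: 1100101 → 0100101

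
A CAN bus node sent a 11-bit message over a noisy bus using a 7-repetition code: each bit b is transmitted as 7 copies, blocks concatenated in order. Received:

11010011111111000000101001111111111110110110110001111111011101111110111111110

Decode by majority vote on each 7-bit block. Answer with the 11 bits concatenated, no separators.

Block 1 (1101001): 4 ones → 1
Block 2 (1111111): 7 ones → 1
Block 3 (0000001): 1 one → 0
Block 4 (0100111): 4 ones → 1
Block 5 (1111111): 7 ones → 1
Block 6 (1101101): 5 ones → 1
Block 7 (1011000): 3 ones → 0
Block 8 (1111111): 7 ones → 1
Block 9 (0111011): 5 ones → 1
Block 10 (1111011): 6 ones → 1
Block 11 (1111110): 6 ones → 1

11011101111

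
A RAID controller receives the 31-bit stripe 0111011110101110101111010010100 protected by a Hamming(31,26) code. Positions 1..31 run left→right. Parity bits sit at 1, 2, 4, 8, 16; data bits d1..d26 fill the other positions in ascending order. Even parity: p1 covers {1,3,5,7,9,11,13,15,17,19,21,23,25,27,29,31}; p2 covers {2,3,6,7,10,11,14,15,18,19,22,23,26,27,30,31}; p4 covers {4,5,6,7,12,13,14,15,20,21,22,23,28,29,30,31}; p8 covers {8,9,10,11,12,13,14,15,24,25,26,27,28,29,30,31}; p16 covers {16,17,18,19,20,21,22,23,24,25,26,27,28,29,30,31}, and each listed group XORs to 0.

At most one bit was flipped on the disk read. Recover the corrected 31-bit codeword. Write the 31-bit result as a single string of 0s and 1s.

s1 (pos 1,3,5,7,9,11,13,15,17,19,21,23,25,27,29,31): 0⊕1⊕0⊕1⊕1⊕1⊕1⊕1⊕1⊕1⊕1⊕0⊕0⊕1⊕1⊕0 = 1
s2 (pos 2,3,6,7,10,11,14,15,18,19,22,23,26,27,30,31): 1⊕1⊕1⊕1⊕0⊕1⊕1⊕1⊕0⊕1⊕1⊕0⊕0⊕1⊕0⊕0 = 0
s4 (pos 4,5,6,7,12,13,14,15,20,21,22,23,28,29,30,31): 1⊕0⊕1⊕1⊕0⊕1⊕1⊕1⊕1⊕1⊕1⊕0⊕0⊕1⊕0⊕0 = 0
s8 (pos 8,9,10,11,12,13,14,15,24,25,26,27,28,29,30,31): 1⊕1⊕0⊕1⊕0⊕1⊕1⊕1⊕1⊕0⊕0⊕1⊕0⊕1⊕0⊕0 = 1
s16 (pos 16,17,18,19,20,21,22,23,24,25,26,27,28,29,30,31): 0⊕1⊕0⊕1⊕1⊕1⊕1⊕0⊕1⊕0⊕0⊕1⊕0⊕1⊕0⊕0 = 0
Syndrome s16…s1 = 01001 → error at position 9.
Flip position 9: 0111011110101110101111010010100 → 0111011100101110101111010010100

0111011100101110101111010010100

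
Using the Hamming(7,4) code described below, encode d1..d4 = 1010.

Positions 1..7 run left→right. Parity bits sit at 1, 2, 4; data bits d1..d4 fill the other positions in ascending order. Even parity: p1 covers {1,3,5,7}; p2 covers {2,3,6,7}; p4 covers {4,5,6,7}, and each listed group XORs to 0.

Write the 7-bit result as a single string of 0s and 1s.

1011010

Place data at non-parity positions: p1 p2 1 p4 0 1 0
p1 (pos 1,3,5,7): XOR of data positions = 1⊕0⊕0 = 1
p2 (pos 2,3,6,7): XOR of data positions = 1⊕1⊕0 = 0
p4 (pos 4,5,6,7): XOR of data positions = 0⊕1⊕0 = 1
Codeword: 1011010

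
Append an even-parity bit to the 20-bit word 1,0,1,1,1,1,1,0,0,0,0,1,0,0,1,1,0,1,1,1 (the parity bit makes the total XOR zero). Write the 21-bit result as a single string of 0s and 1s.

101111100001001101110

XOR of the 20 data bits: 1⊕0⊕1⊕1⊕1⊕1⊕1⊕0⊕0⊕0⊕0⊕1⊕0⊕0⊕1⊕1⊕0⊕1⊕1⊕1 = 0
Parity bit = 0 (so all 21 bits XOR to 0).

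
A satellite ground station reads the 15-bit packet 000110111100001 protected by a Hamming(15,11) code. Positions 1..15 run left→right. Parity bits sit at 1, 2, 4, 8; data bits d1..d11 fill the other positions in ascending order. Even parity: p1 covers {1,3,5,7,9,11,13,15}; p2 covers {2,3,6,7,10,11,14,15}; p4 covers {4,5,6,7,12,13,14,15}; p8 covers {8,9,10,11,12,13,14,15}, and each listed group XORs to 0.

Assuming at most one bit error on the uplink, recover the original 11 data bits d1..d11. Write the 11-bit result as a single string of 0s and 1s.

01011100001

s1 (pos 1,3,5,7,9,11,13,15): 0⊕0⊕1⊕1⊕1⊕0⊕0⊕1 = 0
s2 (pos 2,3,6,7,10,11,14,15): 0⊕0⊕0⊕1⊕1⊕0⊕0⊕1 = 1
s4 (pos 4,5,6,7,12,13,14,15): 1⊕1⊕0⊕1⊕0⊕0⊕0⊕1 = 0
s8 (pos 8,9,10,11,12,13,14,15): 1⊕1⊕1⊕0⊕0⊕0⊕0⊕1 = 0
Syndrome s8…s1 = 0010 → error at position 2.
Flip position 2: 000110111100001 → 010110111100001
Read data bits from positions 3,5,6,7,9,10,11,12,13,14,15: 01011100001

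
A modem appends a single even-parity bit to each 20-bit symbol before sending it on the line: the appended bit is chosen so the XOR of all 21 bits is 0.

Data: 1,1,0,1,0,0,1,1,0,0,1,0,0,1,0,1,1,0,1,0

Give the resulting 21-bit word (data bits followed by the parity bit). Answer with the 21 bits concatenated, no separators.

XOR of the 20 data bits: 1⊕1⊕0⊕1⊕0⊕0⊕1⊕1⊕0⊕0⊕1⊕0⊕0⊕1⊕0⊕1⊕1⊕0⊕1⊕0 = 0
Parity bit = 0 (so all 21 bits XOR to 0).

110100110010010110100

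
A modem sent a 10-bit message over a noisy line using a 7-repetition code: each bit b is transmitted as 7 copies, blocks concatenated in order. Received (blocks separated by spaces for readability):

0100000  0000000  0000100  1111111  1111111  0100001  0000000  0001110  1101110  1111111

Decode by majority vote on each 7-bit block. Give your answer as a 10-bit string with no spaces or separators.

Block 1 (0100000): 1 one → 0
Block 2 (0000000): 0 ones → 0
Block 3 (0000100): 1 one → 0
Block 4 (1111111): 7 ones → 1
Block 5 (1111111): 7 ones → 1
Block 6 (0100001): 2 ones → 0
Block 7 (0000000): 0 ones → 0
Block 8 (0001110): 3 ones → 0
Block 9 (1101110): 5 ones → 1
Block 10 (1111111): 7 ones → 1

0001100011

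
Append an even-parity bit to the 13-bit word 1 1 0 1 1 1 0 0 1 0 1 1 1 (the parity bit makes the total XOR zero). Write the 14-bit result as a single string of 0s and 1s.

11011100101111

XOR of the 13 data bits: 1⊕1⊕0⊕1⊕1⊕1⊕0⊕0⊕1⊕0⊕1⊕1⊕1 = 1
Parity bit = 1 (so all 14 bits XOR to 0).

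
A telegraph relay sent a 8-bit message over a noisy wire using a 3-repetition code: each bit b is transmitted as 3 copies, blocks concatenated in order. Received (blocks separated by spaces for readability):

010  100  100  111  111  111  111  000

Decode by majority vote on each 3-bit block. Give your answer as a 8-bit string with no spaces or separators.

00011110

Block 1 (010): 1 one → 0
Block 2 (100): 1 one → 0
Block 3 (100): 1 one → 0
Block 4 (111): 3 ones → 1
Block 5 (111): 3 ones → 1
Block 6 (111): 3 ones → 1
Block 7 (111): 3 ones → 1
Block 8 (000): 0 ones → 0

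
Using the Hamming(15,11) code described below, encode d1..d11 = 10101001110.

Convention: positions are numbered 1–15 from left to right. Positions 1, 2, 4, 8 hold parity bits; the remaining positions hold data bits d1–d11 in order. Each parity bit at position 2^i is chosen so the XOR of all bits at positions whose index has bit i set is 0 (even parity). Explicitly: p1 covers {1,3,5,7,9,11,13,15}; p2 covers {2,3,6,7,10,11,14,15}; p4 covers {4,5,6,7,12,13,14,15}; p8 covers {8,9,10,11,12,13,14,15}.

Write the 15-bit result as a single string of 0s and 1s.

Place data at non-parity positions: p1 p2 1 p4 0 1 0 p8 1 0 0 1 1 1 0
p1 (pos 1,3,5,7,9,11,13,15): XOR of data positions = 1⊕0⊕0⊕1⊕0⊕1⊕0 = 1
p2 (pos 2,3,6,7,10,11,14,15): XOR of data positions = 1⊕1⊕0⊕0⊕0⊕1⊕0 = 1
p4 (pos 4,5,6,7,12,13,14,15): XOR of data positions = 0⊕1⊕0⊕1⊕1⊕1⊕0 = 0
p8 (pos 8,9,10,11,12,13,14,15): XOR of data positions = 1⊕0⊕0⊕1⊕1⊕1⊕0 = 0
Codeword: 111001001001110

111001001001110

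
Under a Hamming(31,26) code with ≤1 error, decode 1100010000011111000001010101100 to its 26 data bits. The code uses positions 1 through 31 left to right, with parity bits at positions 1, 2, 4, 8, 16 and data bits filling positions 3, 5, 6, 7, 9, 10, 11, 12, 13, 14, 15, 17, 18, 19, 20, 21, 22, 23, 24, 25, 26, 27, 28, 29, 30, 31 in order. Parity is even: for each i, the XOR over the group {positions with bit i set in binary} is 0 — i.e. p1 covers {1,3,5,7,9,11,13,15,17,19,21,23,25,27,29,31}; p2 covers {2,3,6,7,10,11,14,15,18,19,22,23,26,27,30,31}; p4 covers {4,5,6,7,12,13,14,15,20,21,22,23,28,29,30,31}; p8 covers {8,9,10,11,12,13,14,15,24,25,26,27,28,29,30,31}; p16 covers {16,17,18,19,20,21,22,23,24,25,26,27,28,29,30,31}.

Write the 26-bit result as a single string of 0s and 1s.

s1 (pos 1,3,5,7,9,11,13,15,17,19,21,23,25,27,29,31): 1⊕0⊕0⊕0⊕0⊕0⊕1⊕1⊕0⊕0⊕0⊕0⊕0⊕0⊕1⊕0 = 0
s2 (pos 2,3,6,7,10,11,14,15,18,19,22,23,26,27,30,31): 1⊕0⊕1⊕0⊕0⊕0⊕1⊕1⊕0⊕0⊕1⊕0⊕1⊕0⊕0⊕0 = 0
s4 (pos 4,5,6,7,12,13,14,15,20,21,22,23,28,29,30,31): 0⊕0⊕1⊕0⊕1⊕1⊕1⊕1⊕0⊕0⊕1⊕0⊕1⊕1⊕0⊕0 = 0
s8 (pos 8,9,10,11,12,13,14,15,24,25,26,27,28,29,30,31): 0⊕0⊕0⊕0⊕1⊕1⊕1⊕1⊕1⊕0⊕1⊕0⊕1⊕1⊕0⊕0 = 0
s16 (pos 16,17,18,19,20,21,22,23,24,25,26,27,28,29,30,31): 1⊕0⊕0⊕0⊕0⊕0⊕1⊕0⊕1⊕0⊕1⊕0⊕1⊕1⊕0⊕0 = 0
Syndrome s16…s1 = 00000 → no error.
Read data bits from positions 3,5,6,7,9,10,11,12,13,14,15,17,18,19,20,21,22,23,24,25,26,27,28,29,30,31: 00100001111000001010101100

00100001111000001010101100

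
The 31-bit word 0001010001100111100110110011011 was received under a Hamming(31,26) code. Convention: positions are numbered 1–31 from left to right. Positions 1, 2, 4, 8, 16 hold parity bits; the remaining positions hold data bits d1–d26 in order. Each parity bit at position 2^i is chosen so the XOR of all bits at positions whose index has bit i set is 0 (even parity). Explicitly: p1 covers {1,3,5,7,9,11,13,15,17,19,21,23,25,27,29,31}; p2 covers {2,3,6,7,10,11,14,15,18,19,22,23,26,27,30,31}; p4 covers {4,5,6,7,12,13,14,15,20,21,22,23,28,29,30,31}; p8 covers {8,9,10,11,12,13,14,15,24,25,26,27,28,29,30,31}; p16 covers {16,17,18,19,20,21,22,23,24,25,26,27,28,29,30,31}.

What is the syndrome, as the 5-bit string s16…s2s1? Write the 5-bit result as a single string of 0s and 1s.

s1 (pos 1,3,5,7,9,11,13,15,17,19,21,23,25,27,29,31): 0⊕0⊕0⊕0⊕0⊕1⊕0⊕1⊕1⊕0⊕1⊕1⊕0⊕1⊕0⊕1 = 1
s2 (pos 2,3,6,7,10,11,14,15,18,19,22,23,26,27,30,31): 0⊕0⊕1⊕0⊕1⊕1⊕1⊕1⊕0⊕0⊕0⊕1⊕0⊕1⊕1⊕1 = 1
s4 (pos 4,5,6,7,12,13,14,15,20,21,22,23,28,29,30,31): 1⊕0⊕1⊕0⊕0⊕0⊕1⊕1⊕1⊕1⊕0⊕1⊕1⊕0⊕1⊕1 = 0
s8 (pos 8,9,10,11,12,13,14,15,24,25,26,27,28,29,30,31): 0⊕0⊕1⊕1⊕0⊕0⊕1⊕1⊕1⊕0⊕0⊕1⊕1⊕0⊕1⊕1 = 1
s16 (pos 16,17,18,19,20,21,22,23,24,25,26,27,28,29,30,31): 1⊕1⊕0⊕0⊕1⊕1⊕0⊕1⊕1⊕0⊕0⊕1⊕1⊕0⊕1⊕1 = 0
Syndrome s16…s1 = 01011 → error at position 11.

01011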